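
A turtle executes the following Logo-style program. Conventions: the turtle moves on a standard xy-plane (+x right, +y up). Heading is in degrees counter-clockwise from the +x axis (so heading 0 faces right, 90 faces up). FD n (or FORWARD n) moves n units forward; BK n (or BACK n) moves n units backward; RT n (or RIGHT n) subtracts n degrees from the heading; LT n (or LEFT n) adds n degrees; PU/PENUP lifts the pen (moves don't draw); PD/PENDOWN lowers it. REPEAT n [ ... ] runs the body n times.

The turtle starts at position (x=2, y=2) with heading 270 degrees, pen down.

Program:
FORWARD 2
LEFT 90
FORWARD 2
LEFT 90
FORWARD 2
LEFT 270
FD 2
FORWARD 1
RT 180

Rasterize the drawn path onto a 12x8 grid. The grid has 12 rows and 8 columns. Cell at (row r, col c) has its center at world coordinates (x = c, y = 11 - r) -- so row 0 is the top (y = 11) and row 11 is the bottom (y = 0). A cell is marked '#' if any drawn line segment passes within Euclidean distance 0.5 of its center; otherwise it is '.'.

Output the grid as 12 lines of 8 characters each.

Answer: ........
........
........
........
........
........
........
........
........
..#.####
..#.#...
..###...

Derivation:
Segment 0: (2,2) -> (2,0)
Segment 1: (2,0) -> (4,-0)
Segment 2: (4,-0) -> (4,2)
Segment 3: (4,2) -> (6,2)
Segment 4: (6,2) -> (7,2)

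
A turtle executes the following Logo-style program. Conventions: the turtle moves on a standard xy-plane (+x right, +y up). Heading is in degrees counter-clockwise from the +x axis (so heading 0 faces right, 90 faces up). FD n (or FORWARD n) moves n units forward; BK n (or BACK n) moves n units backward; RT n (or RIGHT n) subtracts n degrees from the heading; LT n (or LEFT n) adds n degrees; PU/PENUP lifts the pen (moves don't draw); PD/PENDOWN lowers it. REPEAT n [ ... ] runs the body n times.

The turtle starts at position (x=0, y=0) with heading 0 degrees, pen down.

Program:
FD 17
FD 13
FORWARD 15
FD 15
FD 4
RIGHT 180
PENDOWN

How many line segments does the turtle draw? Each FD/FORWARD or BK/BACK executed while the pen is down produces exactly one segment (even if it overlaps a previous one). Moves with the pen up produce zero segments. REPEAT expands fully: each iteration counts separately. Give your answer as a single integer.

Executing turtle program step by step:
Start: pos=(0,0), heading=0, pen down
FD 17: (0,0) -> (17,0) [heading=0, draw]
FD 13: (17,0) -> (30,0) [heading=0, draw]
FD 15: (30,0) -> (45,0) [heading=0, draw]
FD 15: (45,0) -> (60,0) [heading=0, draw]
FD 4: (60,0) -> (64,0) [heading=0, draw]
RT 180: heading 0 -> 180
PD: pen down
Final: pos=(64,0), heading=180, 5 segment(s) drawn
Segments drawn: 5

Answer: 5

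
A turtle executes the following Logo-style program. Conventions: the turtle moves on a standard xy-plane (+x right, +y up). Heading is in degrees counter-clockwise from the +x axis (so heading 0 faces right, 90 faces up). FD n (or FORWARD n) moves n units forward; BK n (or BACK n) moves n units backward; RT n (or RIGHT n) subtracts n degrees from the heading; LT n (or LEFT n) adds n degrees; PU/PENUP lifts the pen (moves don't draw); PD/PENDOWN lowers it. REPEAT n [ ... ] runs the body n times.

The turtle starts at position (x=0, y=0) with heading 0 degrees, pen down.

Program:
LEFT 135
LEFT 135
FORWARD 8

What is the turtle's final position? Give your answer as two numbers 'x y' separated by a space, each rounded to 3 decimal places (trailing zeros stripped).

Answer: 0 -8

Derivation:
Executing turtle program step by step:
Start: pos=(0,0), heading=0, pen down
LT 135: heading 0 -> 135
LT 135: heading 135 -> 270
FD 8: (0,0) -> (0,-8) [heading=270, draw]
Final: pos=(0,-8), heading=270, 1 segment(s) drawn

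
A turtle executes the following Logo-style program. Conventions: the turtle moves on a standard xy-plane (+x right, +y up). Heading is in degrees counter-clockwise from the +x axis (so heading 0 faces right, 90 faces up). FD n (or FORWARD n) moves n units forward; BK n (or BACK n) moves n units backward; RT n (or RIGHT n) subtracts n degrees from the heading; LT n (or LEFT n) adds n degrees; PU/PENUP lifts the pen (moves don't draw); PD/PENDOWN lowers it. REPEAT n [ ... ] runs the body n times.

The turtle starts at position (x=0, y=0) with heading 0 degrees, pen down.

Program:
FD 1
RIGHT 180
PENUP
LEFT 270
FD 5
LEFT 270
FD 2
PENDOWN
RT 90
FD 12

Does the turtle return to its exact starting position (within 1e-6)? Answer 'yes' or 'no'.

Answer: no

Derivation:
Executing turtle program step by step:
Start: pos=(0,0), heading=0, pen down
FD 1: (0,0) -> (1,0) [heading=0, draw]
RT 180: heading 0 -> 180
PU: pen up
LT 270: heading 180 -> 90
FD 5: (1,0) -> (1,5) [heading=90, move]
LT 270: heading 90 -> 0
FD 2: (1,5) -> (3,5) [heading=0, move]
PD: pen down
RT 90: heading 0 -> 270
FD 12: (3,5) -> (3,-7) [heading=270, draw]
Final: pos=(3,-7), heading=270, 2 segment(s) drawn

Start position: (0, 0)
Final position: (3, -7)
Distance = 7.616; >= 1e-6 -> NOT closed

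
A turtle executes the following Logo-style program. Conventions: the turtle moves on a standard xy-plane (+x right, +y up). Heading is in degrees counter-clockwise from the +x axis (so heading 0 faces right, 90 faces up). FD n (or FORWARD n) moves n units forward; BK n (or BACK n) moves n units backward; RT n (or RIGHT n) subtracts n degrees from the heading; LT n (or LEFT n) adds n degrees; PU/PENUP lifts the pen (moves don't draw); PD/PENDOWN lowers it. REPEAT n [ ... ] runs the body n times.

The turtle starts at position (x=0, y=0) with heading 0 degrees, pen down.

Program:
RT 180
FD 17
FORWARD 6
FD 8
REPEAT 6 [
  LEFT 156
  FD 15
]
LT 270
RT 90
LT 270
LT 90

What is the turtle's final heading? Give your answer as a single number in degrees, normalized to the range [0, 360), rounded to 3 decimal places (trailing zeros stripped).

Answer: 216

Derivation:
Executing turtle program step by step:
Start: pos=(0,0), heading=0, pen down
RT 180: heading 0 -> 180
FD 17: (0,0) -> (-17,0) [heading=180, draw]
FD 6: (-17,0) -> (-23,0) [heading=180, draw]
FD 8: (-23,0) -> (-31,0) [heading=180, draw]
REPEAT 6 [
  -- iteration 1/6 --
  LT 156: heading 180 -> 336
  FD 15: (-31,0) -> (-17.297,-6.101) [heading=336, draw]
  -- iteration 2/6 --
  LT 156: heading 336 -> 132
  FD 15: (-17.297,-6.101) -> (-27.334,5.046) [heading=132, draw]
  -- iteration 3/6 --
  LT 156: heading 132 -> 288
  FD 15: (-27.334,5.046) -> (-22.699,-9.22) [heading=288, draw]
  -- iteration 4/6 --
  LT 156: heading 288 -> 84
  FD 15: (-22.699,-9.22) -> (-21.131,5.698) [heading=84, draw]
  -- iteration 5/6 --
  LT 156: heading 84 -> 240
  FD 15: (-21.131,5.698) -> (-28.631,-7.292) [heading=240, draw]
  -- iteration 6/6 --
  LT 156: heading 240 -> 36
  FD 15: (-28.631,-7.292) -> (-16.495,1.525) [heading=36, draw]
]
LT 270: heading 36 -> 306
RT 90: heading 306 -> 216
LT 270: heading 216 -> 126
LT 90: heading 126 -> 216
Final: pos=(-16.495,1.525), heading=216, 9 segment(s) drawn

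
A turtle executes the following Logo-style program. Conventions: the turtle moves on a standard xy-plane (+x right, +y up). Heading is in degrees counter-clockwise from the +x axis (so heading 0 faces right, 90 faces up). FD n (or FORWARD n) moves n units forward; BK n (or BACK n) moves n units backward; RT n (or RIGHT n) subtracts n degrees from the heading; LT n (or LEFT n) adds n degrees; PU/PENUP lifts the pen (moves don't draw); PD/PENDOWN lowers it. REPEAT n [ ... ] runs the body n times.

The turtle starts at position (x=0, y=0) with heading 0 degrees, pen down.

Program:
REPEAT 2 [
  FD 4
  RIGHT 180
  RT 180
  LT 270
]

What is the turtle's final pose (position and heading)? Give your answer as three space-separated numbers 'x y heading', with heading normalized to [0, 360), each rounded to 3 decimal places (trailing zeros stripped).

Answer: 4 -4 180

Derivation:
Executing turtle program step by step:
Start: pos=(0,0), heading=0, pen down
REPEAT 2 [
  -- iteration 1/2 --
  FD 4: (0,0) -> (4,0) [heading=0, draw]
  RT 180: heading 0 -> 180
  RT 180: heading 180 -> 0
  LT 270: heading 0 -> 270
  -- iteration 2/2 --
  FD 4: (4,0) -> (4,-4) [heading=270, draw]
  RT 180: heading 270 -> 90
  RT 180: heading 90 -> 270
  LT 270: heading 270 -> 180
]
Final: pos=(4,-4), heading=180, 2 segment(s) drawn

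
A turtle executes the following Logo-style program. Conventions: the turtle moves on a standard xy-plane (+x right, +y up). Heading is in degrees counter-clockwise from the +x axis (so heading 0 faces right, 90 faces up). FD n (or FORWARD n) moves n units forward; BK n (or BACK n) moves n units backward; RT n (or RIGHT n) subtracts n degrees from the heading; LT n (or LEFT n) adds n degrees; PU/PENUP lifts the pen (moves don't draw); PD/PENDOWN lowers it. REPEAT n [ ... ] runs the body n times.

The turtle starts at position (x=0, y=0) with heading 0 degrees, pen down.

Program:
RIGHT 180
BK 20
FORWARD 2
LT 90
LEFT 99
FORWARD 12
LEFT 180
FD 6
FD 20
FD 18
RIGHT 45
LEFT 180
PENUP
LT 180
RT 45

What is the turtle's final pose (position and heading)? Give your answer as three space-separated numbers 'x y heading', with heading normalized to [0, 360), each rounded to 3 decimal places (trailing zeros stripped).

Executing turtle program step by step:
Start: pos=(0,0), heading=0, pen down
RT 180: heading 0 -> 180
BK 20: (0,0) -> (20,0) [heading=180, draw]
FD 2: (20,0) -> (18,0) [heading=180, draw]
LT 90: heading 180 -> 270
LT 99: heading 270 -> 9
FD 12: (18,0) -> (29.852,1.877) [heading=9, draw]
LT 180: heading 9 -> 189
FD 6: (29.852,1.877) -> (23.926,0.939) [heading=189, draw]
FD 20: (23.926,0.939) -> (4.172,-2.19) [heading=189, draw]
FD 18: (4.172,-2.19) -> (-13.606,-5.006) [heading=189, draw]
RT 45: heading 189 -> 144
LT 180: heading 144 -> 324
PU: pen up
LT 180: heading 324 -> 144
RT 45: heading 144 -> 99
Final: pos=(-13.606,-5.006), heading=99, 6 segment(s) drawn

Answer: -13.606 -5.006 99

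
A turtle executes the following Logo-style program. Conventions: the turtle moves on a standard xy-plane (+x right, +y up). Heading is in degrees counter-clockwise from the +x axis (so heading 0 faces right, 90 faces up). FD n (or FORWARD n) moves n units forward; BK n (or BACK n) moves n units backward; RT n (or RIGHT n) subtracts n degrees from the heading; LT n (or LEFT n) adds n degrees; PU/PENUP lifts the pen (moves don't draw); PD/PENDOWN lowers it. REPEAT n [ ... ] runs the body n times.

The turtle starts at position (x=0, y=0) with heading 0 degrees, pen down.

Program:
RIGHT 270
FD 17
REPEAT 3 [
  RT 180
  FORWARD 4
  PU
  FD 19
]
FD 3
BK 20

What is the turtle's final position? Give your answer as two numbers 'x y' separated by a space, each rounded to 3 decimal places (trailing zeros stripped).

Answer: 0 11

Derivation:
Executing turtle program step by step:
Start: pos=(0,0), heading=0, pen down
RT 270: heading 0 -> 90
FD 17: (0,0) -> (0,17) [heading=90, draw]
REPEAT 3 [
  -- iteration 1/3 --
  RT 180: heading 90 -> 270
  FD 4: (0,17) -> (0,13) [heading=270, draw]
  PU: pen up
  FD 19: (0,13) -> (0,-6) [heading=270, move]
  -- iteration 2/3 --
  RT 180: heading 270 -> 90
  FD 4: (0,-6) -> (0,-2) [heading=90, move]
  PU: pen up
  FD 19: (0,-2) -> (0,17) [heading=90, move]
  -- iteration 3/3 --
  RT 180: heading 90 -> 270
  FD 4: (0,17) -> (0,13) [heading=270, move]
  PU: pen up
  FD 19: (0,13) -> (0,-6) [heading=270, move]
]
FD 3: (0,-6) -> (0,-9) [heading=270, move]
BK 20: (0,-9) -> (0,11) [heading=270, move]
Final: pos=(0,11), heading=270, 2 segment(s) drawn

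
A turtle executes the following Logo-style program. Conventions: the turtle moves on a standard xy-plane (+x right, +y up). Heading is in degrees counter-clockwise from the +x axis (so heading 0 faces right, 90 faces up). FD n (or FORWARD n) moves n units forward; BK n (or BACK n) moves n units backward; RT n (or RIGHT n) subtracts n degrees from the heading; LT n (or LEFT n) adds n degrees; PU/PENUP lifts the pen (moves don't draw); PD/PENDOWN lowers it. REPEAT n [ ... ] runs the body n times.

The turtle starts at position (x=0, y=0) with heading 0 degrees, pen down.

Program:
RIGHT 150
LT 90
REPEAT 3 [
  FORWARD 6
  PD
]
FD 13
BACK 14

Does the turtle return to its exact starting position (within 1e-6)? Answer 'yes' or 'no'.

Executing turtle program step by step:
Start: pos=(0,0), heading=0, pen down
RT 150: heading 0 -> 210
LT 90: heading 210 -> 300
REPEAT 3 [
  -- iteration 1/3 --
  FD 6: (0,0) -> (3,-5.196) [heading=300, draw]
  PD: pen down
  -- iteration 2/3 --
  FD 6: (3,-5.196) -> (6,-10.392) [heading=300, draw]
  PD: pen down
  -- iteration 3/3 --
  FD 6: (6,-10.392) -> (9,-15.588) [heading=300, draw]
  PD: pen down
]
FD 13: (9,-15.588) -> (15.5,-26.847) [heading=300, draw]
BK 14: (15.5,-26.847) -> (8.5,-14.722) [heading=300, draw]
Final: pos=(8.5,-14.722), heading=300, 5 segment(s) drawn

Start position: (0, 0)
Final position: (8.5, -14.722)
Distance = 17; >= 1e-6 -> NOT closed

Answer: no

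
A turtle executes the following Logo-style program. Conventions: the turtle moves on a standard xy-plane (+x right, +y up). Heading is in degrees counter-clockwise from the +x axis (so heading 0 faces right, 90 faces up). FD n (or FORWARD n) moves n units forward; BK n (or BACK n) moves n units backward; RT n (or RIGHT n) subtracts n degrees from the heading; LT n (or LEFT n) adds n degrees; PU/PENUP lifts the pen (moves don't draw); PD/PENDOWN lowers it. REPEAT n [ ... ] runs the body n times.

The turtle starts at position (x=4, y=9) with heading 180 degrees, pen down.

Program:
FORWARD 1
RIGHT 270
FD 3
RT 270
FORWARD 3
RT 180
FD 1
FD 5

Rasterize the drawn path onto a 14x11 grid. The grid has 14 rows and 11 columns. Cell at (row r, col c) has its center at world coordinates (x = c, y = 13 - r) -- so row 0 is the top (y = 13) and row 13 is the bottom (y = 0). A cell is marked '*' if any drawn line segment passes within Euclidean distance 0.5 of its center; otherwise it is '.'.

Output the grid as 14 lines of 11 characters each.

Segment 0: (4,9) -> (3,9)
Segment 1: (3,9) -> (3,6)
Segment 2: (3,6) -> (6,6)
Segment 3: (6,6) -> (5,6)
Segment 4: (5,6) -> (0,6)

Answer: ...........
...........
...........
...........
...**......
...*.......
...*.......
*******....
...........
...........
...........
...........
...........
...........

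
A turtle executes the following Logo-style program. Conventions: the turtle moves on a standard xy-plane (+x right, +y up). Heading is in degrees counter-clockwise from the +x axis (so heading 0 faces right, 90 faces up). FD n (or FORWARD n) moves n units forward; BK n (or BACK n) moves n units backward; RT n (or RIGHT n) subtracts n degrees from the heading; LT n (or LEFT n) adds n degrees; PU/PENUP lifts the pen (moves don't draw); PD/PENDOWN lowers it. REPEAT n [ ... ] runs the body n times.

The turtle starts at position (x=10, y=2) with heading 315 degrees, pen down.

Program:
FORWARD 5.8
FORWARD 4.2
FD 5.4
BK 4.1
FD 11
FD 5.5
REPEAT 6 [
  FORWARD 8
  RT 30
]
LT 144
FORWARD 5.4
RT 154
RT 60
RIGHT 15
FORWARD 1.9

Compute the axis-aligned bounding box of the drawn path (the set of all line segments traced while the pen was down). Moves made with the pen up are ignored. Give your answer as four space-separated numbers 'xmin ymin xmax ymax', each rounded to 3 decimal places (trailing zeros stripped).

Answer: 10 -49.76 37.385 2

Derivation:
Executing turtle program step by step:
Start: pos=(10,2), heading=315, pen down
FD 5.8: (10,2) -> (14.101,-2.101) [heading=315, draw]
FD 4.2: (14.101,-2.101) -> (17.071,-5.071) [heading=315, draw]
FD 5.4: (17.071,-5.071) -> (20.889,-8.889) [heading=315, draw]
BK 4.1: (20.889,-8.889) -> (17.99,-5.99) [heading=315, draw]
FD 11: (17.99,-5.99) -> (25.768,-13.768) [heading=315, draw]
FD 5.5: (25.768,-13.768) -> (29.658,-17.658) [heading=315, draw]
REPEAT 6 [
  -- iteration 1/6 --
  FD 8: (29.658,-17.658) -> (35.314,-23.314) [heading=315, draw]
  RT 30: heading 315 -> 285
  -- iteration 2/6 --
  FD 8: (35.314,-23.314) -> (37.385,-31.042) [heading=285, draw]
  RT 30: heading 285 -> 255
  -- iteration 3/6 --
  FD 8: (37.385,-31.042) -> (35.314,-38.769) [heading=255, draw]
  RT 30: heading 255 -> 225
  -- iteration 4/6 --
  FD 8: (35.314,-38.769) -> (29.658,-44.426) [heading=225, draw]
  RT 30: heading 225 -> 195
  -- iteration 5/6 --
  FD 8: (29.658,-44.426) -> (21.93,-46.497) [heading=195, draw]
  RT 30: heading 195 -> 165
  -- iteration 6/6 --
  FD 8: (21.93,-46.497) -> (14.203,-44.426) [heading=165, draw]
  RT 30: heading 165 -> 135
]
LT 144: heading 135 -> 279
FD 5.4: (14.203,-44.426) -> (15.048,-49.76) [heading=279, draw]
RT 154: heading 279 -> 125
RT 60: heading 125 -> 65
RT 15: heading 65 -> 50
FD 1.9: (15.048,-49.76) -> (16.269,-48.304) [heading=50, draw]
Final: pos=(16.269,-48.304), heading=50, 14 segment(s) drawn

Segment endpoints: x in {10, 14.101, 14.203, 15.048, 16.269, 17.071, 17.99, 20.889, 21.93, 25.768, 29.658, 29.658, 35.314, 35.314, 37.385}, y in {-49.76, -48.304, -46.497, -44.426, -38.769, -31.042, -23.314, -17.658, -13.768, -8.889, -5.99, -5.071, -2.101, 2}
xmin=10, ymin=-49.76, xmax=37.385, ymax=2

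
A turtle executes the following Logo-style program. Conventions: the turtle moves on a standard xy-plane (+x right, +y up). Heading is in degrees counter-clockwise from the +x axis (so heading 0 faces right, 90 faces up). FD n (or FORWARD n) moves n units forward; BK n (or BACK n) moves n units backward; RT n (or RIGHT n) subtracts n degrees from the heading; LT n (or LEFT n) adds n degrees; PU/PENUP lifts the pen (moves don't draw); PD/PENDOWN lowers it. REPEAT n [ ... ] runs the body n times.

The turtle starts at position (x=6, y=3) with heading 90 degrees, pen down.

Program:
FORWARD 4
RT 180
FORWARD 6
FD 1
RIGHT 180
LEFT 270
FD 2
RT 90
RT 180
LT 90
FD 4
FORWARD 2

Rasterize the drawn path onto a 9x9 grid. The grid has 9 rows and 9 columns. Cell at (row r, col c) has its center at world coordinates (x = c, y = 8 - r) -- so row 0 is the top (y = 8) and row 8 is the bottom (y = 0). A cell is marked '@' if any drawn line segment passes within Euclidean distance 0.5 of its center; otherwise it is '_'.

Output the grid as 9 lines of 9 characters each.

Answer: _________
______@__
______@__
______@__
______@__
______@__
______@__
______@__
__@@@@@@@

Derivation:
Segment 0: (6,3) -> (6,7)
Segment 1: (6,7) -> (6,1)
Segment 2: (6,1) -> (6,0)
Segment 3: (6,0) -> (8,0)
Segment 4: (8,0) -> (4,-0)
Segment 5: (4,-0) -> (2,-0)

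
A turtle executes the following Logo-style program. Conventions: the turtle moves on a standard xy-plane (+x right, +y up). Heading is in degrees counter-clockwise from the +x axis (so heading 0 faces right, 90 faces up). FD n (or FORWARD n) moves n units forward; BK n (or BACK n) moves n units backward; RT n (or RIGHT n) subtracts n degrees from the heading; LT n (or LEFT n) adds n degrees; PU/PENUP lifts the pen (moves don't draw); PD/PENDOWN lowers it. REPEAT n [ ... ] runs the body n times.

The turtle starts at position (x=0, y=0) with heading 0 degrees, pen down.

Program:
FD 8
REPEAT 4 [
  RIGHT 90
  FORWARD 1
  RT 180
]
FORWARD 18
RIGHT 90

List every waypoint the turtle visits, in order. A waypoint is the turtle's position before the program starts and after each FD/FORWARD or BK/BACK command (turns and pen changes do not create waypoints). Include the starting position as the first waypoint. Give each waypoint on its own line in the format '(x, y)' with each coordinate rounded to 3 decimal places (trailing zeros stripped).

Answer: (0, 0)
(8, 0)
(8, -1)
(9, -1)
(9, 0)
(8, 0)
(26, 0)

Derivation:
Executing turtle program step by step:
Start: pos=(0,0), heading=0, pen down
FD 8: (0,0) -> (8,0) [heading=0, draw]
REPEAT 4 [
  -- iteration 1/4 --
  RT 90: heading 0 -> 270
  FD 1: (8,0) -> (8,-1) [heading=270, draw]
  RT 180: heading 270 -> 90
  -- iteration 2/4 --
  RT 90: heading 90 -> 0
  FD 1: (8,-1) -> (9,-1) [heading=0, draw]
  RT 180: heading 0 -> 180
  -- iteration 3/4 --
  RT 90: heading 180 -> 90
  FD 1: (9,-1) -> (9,0) [heading=90, draw]
  RT 180: heading 90 -> 270
  -- iteration 4/4 --
  RT 90: heading 270 -> 180
  FD 1: (9,0) -> (8,0) [heading=180, draw]
  RT 180: heading 180 -> 0
]
FD 18: (8,0) -> (26,0) [heading=0, draw]
RT 90: heading 0 -> 270
Final: pos=(26,0), heading=270, 6 segment(s) drawn
Waypoints (7 total):
(0, 0)
(8, 0)
(8, -1)
(9, -1)
(9, 0)
(8, 0)
(26, 0)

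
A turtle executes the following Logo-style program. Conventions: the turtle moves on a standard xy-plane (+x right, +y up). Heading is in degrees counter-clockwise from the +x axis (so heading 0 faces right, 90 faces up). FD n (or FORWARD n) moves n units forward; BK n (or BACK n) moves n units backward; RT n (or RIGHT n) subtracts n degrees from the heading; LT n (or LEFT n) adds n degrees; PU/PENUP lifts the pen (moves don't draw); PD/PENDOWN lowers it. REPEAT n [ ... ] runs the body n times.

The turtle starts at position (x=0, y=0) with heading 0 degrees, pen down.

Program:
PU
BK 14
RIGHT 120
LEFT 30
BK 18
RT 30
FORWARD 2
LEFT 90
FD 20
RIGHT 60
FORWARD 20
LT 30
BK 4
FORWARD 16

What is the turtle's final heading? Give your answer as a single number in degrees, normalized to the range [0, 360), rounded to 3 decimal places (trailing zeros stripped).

Executing turtle program step by step:
Start: pos=(0,0), heading=0, pen down
PU: pen up
BK 14: (0,0) -> (-14,0) [heading=0, move]
RT 120: heading 0 -> 240
LT 30: heading 240 -> 270
BK 18: (-14,0) -> (-14,18) [heading=270, move]
RT 30: heading 270 -> 240
FD 2: (-14,18) -> (-15,16.268) [heading=240, move]
LT 90: heading 240 -> 330
FD 20: (-15,16.268) -> (2.321,6.268) [heading=330, move]
RT 60: heading 330 -> 270
FD 20: (2.321,6.268) -> (2.321,-13.732) [heading=270, move]
LT 30: heading 270 -> 300
BK 4: (2.321,-13.732) -> (0.321,-10.268) [heading=300, move]
FD 16: (0.321,-10.268) -> (8.321,-24.124) [heading=300, move]
Final: pos=(8.321,-24.124), heading=300, 0 segment(s) drawn

Answer: 300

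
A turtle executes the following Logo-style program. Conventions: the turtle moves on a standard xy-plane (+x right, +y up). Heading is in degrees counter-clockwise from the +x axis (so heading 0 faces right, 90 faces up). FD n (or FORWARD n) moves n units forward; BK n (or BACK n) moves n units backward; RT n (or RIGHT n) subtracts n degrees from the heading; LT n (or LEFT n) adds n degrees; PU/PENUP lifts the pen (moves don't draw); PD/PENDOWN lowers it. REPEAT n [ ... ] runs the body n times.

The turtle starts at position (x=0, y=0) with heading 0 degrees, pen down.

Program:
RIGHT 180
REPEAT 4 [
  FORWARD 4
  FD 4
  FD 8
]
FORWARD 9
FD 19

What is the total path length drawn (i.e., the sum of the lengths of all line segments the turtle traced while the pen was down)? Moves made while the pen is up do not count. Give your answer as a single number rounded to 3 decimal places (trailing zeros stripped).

Executing turtle program step by step:
Start: pos=(0,0), heading=0, pen down
RT 180: heading 0 -> 180
REPEAT 4 [
  -- iteration 1/4 --
  FD 4: (0,0) -> (-4,0) [heading=180, draw]
  FD 4: (-4,0) -> (-8,0) [heading=180, draw]
  FD 8: (-8,0) -> (-16,0) [heading=180, draw]
  -- iteration 2/4 --
  FD 4: (-16,0) -> (-20,0) [heading=180, draw]
  FD 4: (-20,0) -> (-24,0) [heading=180, draw]
  FD 8: (-24,0) -> (-32,0) [heading=180, draw]
  -- iteration 3/4 --
  FD 4: (-32,0) -> (-36,0) [heading=180, draw]
  FD 4: (-36,0) -> (-40,0) [heading=180, draw]
  FD 8: (-40,0) -> (-48,0) [heading=180, draw]
  -- iteration 4/4 --
  FD 4: (-48,0) -> (-52,0) [heading=180, draw]
  FD 4: (-52,0) -> (-56,0) [heading=180, draw]
  FD 8: (-56,0) -> (-64,0) [heading=180, draw]
]
FD 9: (-64,0) -> (-73,0) [heading=180, draw]
FD 19: (-73,0) -> (-92,0) [heading=180, draw]
Final: pos=(-92,0), heading=180, 14 segment(s) drawn

Segment lengths:
  seg 1: (0,0) -> (-4,0), length = 4
  seg 2: (-4,0) -> (-8,0), length = 4
  seg 3: (-8,0) -> (-16,0), length = 8
  seg 4: (-16,0) -> (-20,0), length = 4
  seg 5: (-20,0) -> (-24,0), length = 4
  seg 6: (-24,0) -> (-32,0), length = 8
  seg 7: (-32,0) -> (-36,0), length = 4
  seg 8: (-36,0) -> (-40,0), length = 4
  seg 9: (-40,0) -> (-48,0), length = 8
  seg 10: (-48,0) -> (-52,0), length = 4
  seg 11: (-52,0) -> (-56,0), length = 4
  seg 12: (-56,0) -> (-64,0), length = 8
  seg 13: (-64,0) -> (-73,0), length = 9
  seg 14: (-73,0) -> (-92,0), length = 19
Total = 92

Answer: 92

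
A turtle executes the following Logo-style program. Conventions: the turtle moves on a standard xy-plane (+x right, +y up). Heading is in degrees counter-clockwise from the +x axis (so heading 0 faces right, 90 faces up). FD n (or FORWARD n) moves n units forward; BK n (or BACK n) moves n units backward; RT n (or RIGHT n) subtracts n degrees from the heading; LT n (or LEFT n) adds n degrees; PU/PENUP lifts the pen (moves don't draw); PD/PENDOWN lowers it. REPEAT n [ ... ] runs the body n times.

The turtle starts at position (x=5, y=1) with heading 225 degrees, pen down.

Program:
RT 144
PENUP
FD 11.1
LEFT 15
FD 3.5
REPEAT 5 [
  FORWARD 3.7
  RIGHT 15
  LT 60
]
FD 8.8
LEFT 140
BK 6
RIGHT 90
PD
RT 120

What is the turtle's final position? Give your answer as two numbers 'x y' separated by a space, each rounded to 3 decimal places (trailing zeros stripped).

Executing turtle program step by step:
Start: pos=(5,1), heading=225, pen down
RT 144: heading 225 -> 81
PU: pen up
FD 11.1: (5,1) -> (6.736,11.963) [heading=81, move]
LT 15: heading 81 -> 96
FD 3.5: (6.736,11.963) -> (6.371,15.444) [heading=96, move]
REPEAT 5 [
  -- iteration 1/5 --
  FD 3.7: (6.371,15.444) -> (5.984,19.124) [heading=96, move]
  RT 15: heading 96 -> 81
  LT 60: heading 81 -> 141
  -- iteration 2/5 --
  FD 3.7: (5.984,19.124) -> (3.108,21.452) [heading=141, move]
  RT 15: heading 141 -> 126
  LT 60: heading 126 -> 186
  -- iteration 3/5 --
  FD 3.7: (3.108,21.452) -> (-0.571,21.066) [heading=186, move]
  RT 15: heading 186 -> 171
  LT 60: heading 171 -> 231
  -- iteration 4/5 --
  FD 3.7: (-0.571,21.066) -> (-2.9,18.19) [heading=231, move]
  RT 15: heading 231 -> 216
  LT 60: heading 216 -> 276
  -- iteration 5/5 --
  FD 3.7: (-2.9,18.19) -> (-2.513,14.51) [heading=276, move]
  RT 15: heading 276 -> 261
  LT 60: heading 261 -> 321
]
FD 8.8: (-2.513,14.51) -> (4.326,8.972) [heading=321, move]
LT 140: heading 321 -> 101
BK 6: (4.326,8.972) -> (5.471,3.083) [heading=101, move]
RT 90: heading 101 -> 11
PD: pen down
RT 120: heading 11 -> 251
Final: pos=(5.471,3.083), heading=251, 0 segment(s) drawn

Answer: 5.471 3.083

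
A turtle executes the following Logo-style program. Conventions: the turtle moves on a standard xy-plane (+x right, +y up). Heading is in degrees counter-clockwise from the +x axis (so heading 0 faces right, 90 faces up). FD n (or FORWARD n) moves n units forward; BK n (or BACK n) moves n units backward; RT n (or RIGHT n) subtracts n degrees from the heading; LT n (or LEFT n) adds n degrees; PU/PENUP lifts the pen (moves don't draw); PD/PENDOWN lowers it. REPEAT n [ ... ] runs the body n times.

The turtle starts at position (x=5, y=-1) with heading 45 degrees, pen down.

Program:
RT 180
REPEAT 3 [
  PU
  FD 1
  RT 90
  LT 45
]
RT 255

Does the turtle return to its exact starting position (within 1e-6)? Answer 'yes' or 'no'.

Answer: no

Derivation:
Executing turtle program step by step:
Start: pos=(5,-1), heading=45, pen down
RT 180: heading 45 -> 225
REPEAT 3 [
  -- iteration 1/3 --
  PU: pen up
  FD 1: (5,-1) -> (4.293,-1.707) [heading=225, move]
  RT 90: heading 225 -> 135
  LT 45: heading 135 -> 180
  -- iteration 2/3 --
  PU: pen up
  FD 1: (4.293,-1.707) -> (3.293,-1.707) [heading=180, move]
  RT 90: heading 180 -> 90
  LT 45: heading 90 -> 135
  -- iteration 3/3 --
  PU: pen up
  FD 1: (3.293,-1.707) -> (2.586,-1) [heading=135, move]
  RT 90: heading 135 -> 45
  LT 45: heading 45 -> 90
]
RT 255: heading 90 -> 195
Final: pos=(2.586,-1), heading=195, 0 segment(s) drawn

Start position: (5, -1)
Final position: (2.586, -1)
Distance = 2.414; >= 1e-6 -> NOT closed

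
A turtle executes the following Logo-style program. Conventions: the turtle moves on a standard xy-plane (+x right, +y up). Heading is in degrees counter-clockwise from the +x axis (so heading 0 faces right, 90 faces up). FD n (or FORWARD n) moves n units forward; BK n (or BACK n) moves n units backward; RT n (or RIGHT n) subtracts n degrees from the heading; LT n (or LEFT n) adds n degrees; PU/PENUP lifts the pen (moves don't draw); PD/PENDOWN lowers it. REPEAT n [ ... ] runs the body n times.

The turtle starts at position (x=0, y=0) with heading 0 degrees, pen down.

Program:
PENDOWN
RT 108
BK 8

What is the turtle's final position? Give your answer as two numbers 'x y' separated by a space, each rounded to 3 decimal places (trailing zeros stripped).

Answer: 2.472 7.608

Derivation:
Executing turtle program step by step:
Start: pos=(0,0), heading=0, pen down
PD: pen down
RT 108: heading 0 -> 252
BK 8: (0,0) -> (2.472,7.608) [heading=252, draw]
Final: pos=(2.472,7.608), heading=252, 1 segment(s) drawn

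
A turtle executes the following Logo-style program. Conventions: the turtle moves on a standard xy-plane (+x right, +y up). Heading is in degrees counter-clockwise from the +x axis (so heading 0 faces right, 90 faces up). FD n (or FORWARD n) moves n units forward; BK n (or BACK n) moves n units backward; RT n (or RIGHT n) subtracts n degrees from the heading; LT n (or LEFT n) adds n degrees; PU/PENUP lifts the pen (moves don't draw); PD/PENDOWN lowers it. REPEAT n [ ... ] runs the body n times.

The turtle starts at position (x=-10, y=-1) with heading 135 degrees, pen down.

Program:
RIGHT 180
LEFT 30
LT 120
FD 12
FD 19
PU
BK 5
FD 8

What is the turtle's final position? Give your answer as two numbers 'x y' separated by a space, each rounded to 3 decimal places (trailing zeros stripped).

Executing turtle program step by step:
Start: pos=(-10,-1), heading=135, pen down
RT 180: heading 135 -> 315
LT 30: heading 315 -> 345
LT 120: heading 345 -> 105
FD 12: (-10,-1) -> (-13.106,10.591) [heading=105, draw]
FD 19: (-13.106,10.591) -> (-18.023,28.944) [heading=105, draw]
PU: pen up
BK 5: (-18.023,28.944) -> (-16.729,24.114) [heading=105, move]
FD 8: (-16.729,24.114) -> (-18.8,31.841) [heading=105, move]
Final: pos=(-18.8,31.841), heading=105, 2 segment(s) drawn

Answer: -18.8 31.841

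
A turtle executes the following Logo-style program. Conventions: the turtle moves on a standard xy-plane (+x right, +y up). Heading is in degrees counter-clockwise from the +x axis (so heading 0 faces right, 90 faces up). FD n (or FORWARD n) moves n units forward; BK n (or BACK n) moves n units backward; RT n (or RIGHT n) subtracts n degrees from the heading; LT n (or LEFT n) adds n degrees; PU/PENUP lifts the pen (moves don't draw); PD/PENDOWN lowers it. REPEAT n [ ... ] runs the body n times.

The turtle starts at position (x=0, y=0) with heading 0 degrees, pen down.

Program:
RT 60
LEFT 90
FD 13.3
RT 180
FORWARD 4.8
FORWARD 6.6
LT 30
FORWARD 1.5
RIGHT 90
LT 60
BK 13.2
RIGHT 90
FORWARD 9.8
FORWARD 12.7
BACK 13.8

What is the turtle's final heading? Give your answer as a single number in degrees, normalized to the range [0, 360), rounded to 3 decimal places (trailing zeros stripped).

Answer: 120

Derivation:
Executing turtle program step by step:
Start: pos=(0,0), heading=0, pen down
RT 60: heading 0 -> 300
LT 90: heading 300 -> 30
FD 13.3: (0,0) -> (11.518,6.65) [heading=30, draw]
RT 180: heading 30 -> 210
FD 4.8: (11.518,6.65) -> (7.361,4.25) [heading=210, draw]
FD 6.6: (7.361,4.25) -> (1.645,0.95) [heading=210, draw]
LT 30: heading 210 -> 240
FD 1.5: (1.645,0.95) -> (0.895,-0.349) [heading=240, draw]
RT 90: heading 240 -> 150
LT 60: heading 150 -> 210
BK 13.2: (0.895,-0.349) -> (12.327,6.251) [heading=210, draw]
RT 90: heading 210 -> 120
FD 9.8: (12.327,6.251) -> (7.427,14.738) [heading=120, draw]
FD 12.7: (7.427,14.738) -> (1.077,25.737) [heading=120, draw]
BK 13.8: (1.077,25.737) -> (7.977,13.785) [heading=120, draw]
Final: pos=(7.977,13.785), heading=120, 8 segment(s) drawn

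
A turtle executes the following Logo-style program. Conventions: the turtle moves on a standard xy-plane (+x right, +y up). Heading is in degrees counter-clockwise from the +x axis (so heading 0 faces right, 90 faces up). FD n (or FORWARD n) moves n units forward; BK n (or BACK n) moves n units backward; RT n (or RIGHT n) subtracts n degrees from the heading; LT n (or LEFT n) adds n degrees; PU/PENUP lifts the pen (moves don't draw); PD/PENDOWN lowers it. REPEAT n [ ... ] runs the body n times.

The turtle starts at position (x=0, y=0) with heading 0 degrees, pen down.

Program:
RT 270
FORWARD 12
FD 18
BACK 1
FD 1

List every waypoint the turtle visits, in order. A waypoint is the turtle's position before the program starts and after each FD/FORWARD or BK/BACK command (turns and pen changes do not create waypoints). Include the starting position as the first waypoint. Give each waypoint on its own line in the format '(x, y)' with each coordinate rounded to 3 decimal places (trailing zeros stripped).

Answer: (0, 0)
(0, 12)
(0, 30)
(0, 29)
(0, 30)

Derivation:
Executing turtle program step by step:
Start: pos=(0,0), heading=0, pen down
RT 270: heading 0 -> 90
FD 12: (0,0) -> (0,12) [heading=90, draw]
FD 18: (0,12) -> (0,30) [heading=90, draw]
BK 1: (0,30) -> (0,29) [heading=90, draw]
FD 1: (0,29) -> (0,30) [heading=90, draw]
Final: pos=(0,30), heading=90, 4 segment(s) drawn
Waypoints (5 total):
(0, 0)
(0, 12)
(0, 30)
(0, 29)
(0, 30)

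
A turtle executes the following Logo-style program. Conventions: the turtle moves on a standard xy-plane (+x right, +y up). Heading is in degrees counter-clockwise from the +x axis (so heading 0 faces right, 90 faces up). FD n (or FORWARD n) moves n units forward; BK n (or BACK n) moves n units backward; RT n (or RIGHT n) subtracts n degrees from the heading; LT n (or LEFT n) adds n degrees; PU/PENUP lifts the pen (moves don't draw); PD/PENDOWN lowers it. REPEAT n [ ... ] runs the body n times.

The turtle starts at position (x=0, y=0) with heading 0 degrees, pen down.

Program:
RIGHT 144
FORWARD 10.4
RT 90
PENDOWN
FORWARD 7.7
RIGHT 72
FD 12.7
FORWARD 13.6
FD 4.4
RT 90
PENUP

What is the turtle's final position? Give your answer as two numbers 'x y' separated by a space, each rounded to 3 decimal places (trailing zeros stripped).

Executing turtle program step by step:
Start: pos=(0,0), heading=0, pen down
RT 144: heading 0 -> 216
FD 10.4: (0,0) -> (-8.414,-6.113) [heading=216, draw]
RT 90: heading 216 -> 126
PD: pen down
FD 7.7: (-8.414,-6.113) -> (-12.94,0.116) [heading=126, draw]
RT 72: heading 126 -> 54
FD 12.7: (-12.94,0.116) -> (-5.475,10.391) [heading=54, draw]
FD 13.6: (-5.475,10.391) -> (2.519,21.394) [heading=54, draw]
FD 4.4: (2.519,21.394) -> (5.105,24.953) [heading=54, draw]
RT 90: heading 54 -> 324
PU: pen up
Final: pos=(5.105,24.953), heading=324, 5 segment(s) drawn

Answer: 5.105 24.953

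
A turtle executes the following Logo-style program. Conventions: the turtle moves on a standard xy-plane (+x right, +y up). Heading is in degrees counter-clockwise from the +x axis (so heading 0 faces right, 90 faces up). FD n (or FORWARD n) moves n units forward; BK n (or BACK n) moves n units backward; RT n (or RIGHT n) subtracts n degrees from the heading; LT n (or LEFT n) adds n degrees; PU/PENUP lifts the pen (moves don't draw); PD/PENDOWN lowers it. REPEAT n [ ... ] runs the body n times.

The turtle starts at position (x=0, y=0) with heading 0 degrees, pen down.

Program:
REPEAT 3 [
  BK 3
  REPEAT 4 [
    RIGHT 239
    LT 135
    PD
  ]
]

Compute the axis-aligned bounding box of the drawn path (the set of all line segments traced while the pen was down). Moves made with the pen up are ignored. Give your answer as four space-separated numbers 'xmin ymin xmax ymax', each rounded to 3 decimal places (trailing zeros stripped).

Answer: -4.678 0 0 5.269

Derivation:
Executing turtle program step by step:
Start: pos=(0,0), heading=0, pen down
REPEAT 3 [
  -- iteration 1/3 --
  BK 3: (0,0) -> (-3,0) [heading=0, draw]
  REPEAT 4 [
    -- iteration 1/4 --
    RT 239: heading 0 -> 121
    LT 135: heading 121 -> 256
    PD: pen down
    -- iteration 2/4 --
    RT 239: heading 256 -> 17
    LT 135: heading 17 -> 152
    PD: pen down
    -- iteration 3/4 --
    RT 239: heading 152 -> 273
    LT 135: heading 273 -> 48
    PD: pen down
    -- iteration 4/4 --
    RT 239: heading 48 -> 169
    LT 135: heading 169 -> 304
    PD: pen down
  ]
  -- iteration 2/3 --
  BK 3: (-3,0) -> (-4.678,2.487) [heading=304, draw]
  REPEAT 4 [
    -- iteration 1/4 --
    RT 239: heading 304 -> 65
    LT 135: heading 65 -> 200
    PD: pen down
    -- iteration 2/4 --
    RT 239: heading 200 -> 321
    LT 135: heading 321 -> 96
    PD: pen down
    -- iteration 3/4 --
    RT 239: heading 96 -> 217
    LT 135: heading 217 -> 352
    PD: pen down
    -- iteration 4/4 --
    RT 239: heading 352 -> 113
    LT 135: heading 113 -> 248
    PD: pen down
  ]
  -- iteration 3/3 --
  BK 3: (-4.678,2.487) -> (-3.554,5.269) [heading=248, draw]
  REPEAT 4 [
    -- iteration 1/4 --
    RT 239: heading 248 -> 9
    LT 135: heading 9 -> 144
    PD: pen down
    -- iteration 2/4 --
    RT 239: heading 144 -> 265
    LT 135: heading 265 -> 40
    PD: pen down
    -- iteration 3/4 --
    RT 239: heading 40 -> 161
    LT 135: heading 161 -> 296
    PD: pen down
    -- iteration 4/4 --
    RT 239: heading 296 -> 57
    LT 135: heading 57 -> 192
    PD: pen down
  ]
]
Final: pos=(-3.554,5.269), heading=192, 3 segment(s) drawn

Segment endpoints: x in {-4.678, -3.554, -3, 0}, y in {0, 2.487, 5.269}
xmin=-4.678, ymin=0, xmax=0, ymax=5.269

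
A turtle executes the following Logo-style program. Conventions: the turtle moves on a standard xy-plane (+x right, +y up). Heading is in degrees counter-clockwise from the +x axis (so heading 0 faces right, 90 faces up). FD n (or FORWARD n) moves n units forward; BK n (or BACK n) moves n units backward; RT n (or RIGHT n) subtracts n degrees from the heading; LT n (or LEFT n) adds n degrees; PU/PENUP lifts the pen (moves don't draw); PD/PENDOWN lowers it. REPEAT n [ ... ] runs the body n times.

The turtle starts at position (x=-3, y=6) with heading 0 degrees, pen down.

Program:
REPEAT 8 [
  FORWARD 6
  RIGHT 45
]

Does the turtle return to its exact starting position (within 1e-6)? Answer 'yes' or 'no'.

Executing turtle program step by step:
Start: pos=(-3,6), heading=0, pen down
REPEAT 8 [
  -- iteration 1/8 --
  FD 6: (-3,6) -> (3,6) [heading=0, draw]
  RT 45: heading 0 -> 315
  -- iteration 2/8 --
  FD 6: (3,6) -> (7.243,1.757) [heading=315, draw]
  RT 45: heading 315 -> 270
  -- iteration 3/8 --
  FD 6: (7.243,1.757) -> (7.243,-4.243) [heading=270, draw]
  RT 45: heading 270 -> 225
  -- iteration 4/8 --
  FD 6: (7.243,-4.243) -> (3,-8.485) [heading=225, draw]
  RT 45: heading 225 -> 180
  -- iteration 5/8 --
  FD 6: (3,-8.485) -> (-3,-8.485) [heading=180, draw]
  RT 45: heading 180 -> 135
  -- iteration 6/8 --
  FD 6: (-3,-8.485) -> (-7.243,-4.243) [heading=135, draw]
  RT 45: heading 135 -> 90
  -- iteration 7/8 --
  FD 6: (-7.243,-4.243) -> (-7.243,1.757) [heading=90, draw]
  RT 45: heading 90 -> 45
  -- iteration 8/8 --
  FD 6: (-7.243,1.757) -> (-3,6) [heading=45, draw]
  RT 45: heading 45 -> 0
]
Final: pos=(-3,6), heading=0, 8 segment(s) drawn

Start position: (-3, 6)
Final position: (-3, 6)
Distance = 0; < 1e-6 -> CLOSED

Answer: yes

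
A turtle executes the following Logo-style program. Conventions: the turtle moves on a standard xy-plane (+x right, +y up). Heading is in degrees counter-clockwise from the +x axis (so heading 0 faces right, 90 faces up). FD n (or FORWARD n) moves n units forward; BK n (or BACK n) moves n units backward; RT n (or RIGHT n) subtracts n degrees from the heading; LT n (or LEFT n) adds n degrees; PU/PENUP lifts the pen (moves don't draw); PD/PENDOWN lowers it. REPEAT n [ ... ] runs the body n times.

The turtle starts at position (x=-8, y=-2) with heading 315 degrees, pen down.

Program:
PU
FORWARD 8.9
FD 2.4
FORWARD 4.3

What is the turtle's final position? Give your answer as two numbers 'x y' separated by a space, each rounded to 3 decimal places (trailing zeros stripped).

Executing turtle program step by step:
Start: pos=(-8,-2), heading=315, pen down
PU: pen up
FD 8.9: (-8,-2) -> (-1.707,-8.293) [heading=315, move]
FD 2.4: (-1.707,-8.293) -> (-0.01,-9.99) [heading=315, move]
FD 4.3: (-0.01,-9.99) -> (3.031,-13.031) [heading=315, move]
Final: pos=(3.031,-13.031), heading=315, 0 segment(s) drawn

Answer: 3.031 -13.031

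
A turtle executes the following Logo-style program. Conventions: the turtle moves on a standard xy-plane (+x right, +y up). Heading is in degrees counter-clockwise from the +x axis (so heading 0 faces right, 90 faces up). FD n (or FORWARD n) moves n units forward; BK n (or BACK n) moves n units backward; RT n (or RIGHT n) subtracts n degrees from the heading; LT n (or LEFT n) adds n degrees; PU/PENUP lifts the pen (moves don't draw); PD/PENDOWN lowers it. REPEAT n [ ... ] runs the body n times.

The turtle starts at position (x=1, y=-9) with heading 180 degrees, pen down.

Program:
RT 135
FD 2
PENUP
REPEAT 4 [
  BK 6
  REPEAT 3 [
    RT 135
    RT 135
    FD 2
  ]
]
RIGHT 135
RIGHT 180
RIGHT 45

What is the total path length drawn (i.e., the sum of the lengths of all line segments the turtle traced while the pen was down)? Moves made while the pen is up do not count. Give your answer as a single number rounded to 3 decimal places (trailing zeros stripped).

Answer: 2

Derivation:
Executing turtle program step by step:
Start: pos=(1,-9), heading=180, pen down
RT 135: heading 180 -> 45
FD 2: (1,-9) -> (2.414,-7.586) [heading=45, draw]
PU: pen up
REPEAT 4 [
  -- iteration 1/4 --
  BK 6: (2.414,-7.586) -> (-1.828,-11.828) [heading=45, move]
  REPEAT 3 [
    -- iteration 1/3 --
    RT 135: heading 45 -> 270
    RT 135: heading 270 -> 135
    FD 2: (-1.828,-11.828) -> (-3.243,-10.414) [heading=135, move]
    -- iteration 2/3 --
    RT 135: heading 135 -> 0
    RT 135: heading 0 -> 225
    FD 2: (-3.243,-10.414) -> (-4.657,-11.828) [heading=225, move]
    -- iteration 3/3 --
    RT 135: heading 225 -> 90
    RT 135: heading 90 -> 315
    FD 2: (-4.657,-11.828) -> (-3.243,-13.243) [heading=315, move]
  ]
  -- iteration 2/4 --
  BK 6: (-3.243,-13.243) -> (-7.485,-9) [heading=315, move]
  REPEAT 3 [
    -- iteration 1/3 --
    RT 135: heading 315 -> 180
    RT 135: heading 180 -> 45
    FD 2: (-7.485,-9) -> (-6.071,-7.586) [heading=45, move]
    -- iteration 2/3 --
    RT 135: heading 45 -> 270
    RT 135: heading 270 -> 135
    FD 2: (-6.071,-7.586) -> (-7.485,-6.172) [heading=135, move]
    -- iteration 3/3 --
    RT 135: heading 135 -> 0
    RT 135: heading 0 -> 225
    FD 2: (-7.485,-6.172) -> (-8.899,-7.586) [heading=225, move]
  ]
  -- iteration 3/4 --
  BK 6: (-8.899,-7.586) -> (-4.657,-3.343) [heading=225, move]
  REPEAT 3 [
    -- iteration 1/3 --
    RT 135: heading 225 -> 90
    RT 135: heading 90 -> 315
    FD 2: (-4.657,-3.343) -> (-3.243,-4.757) [heading=315, move]
    -- iteration 2/3 --
    RT 135: heading 315 -> 180
    RT 135: heading 180 -> 45
    FD 2: (-3.243,-4.757) -> (-1.828,-3.343) [heading=45, move]
    -- iteration 3/3 --
    RT 135: heading 45 -> 270
    RT 135: heading 270 -> 135
    FD 2: (-1.828,-3.343) -> (-3.243,-1.929) [heading=135, move]
  ]
  -- iteration 4/4 --
  BK 6: (-3.243,-1.929) -> (1,-6.172) [heading=135, move]
  REPEAT 3 [
    -- iteration 1/3 --
    RT 135: heading 135 -> 0
    RT 135: heading 0 -> 225
    FD 2: (1,-6.172) -> (-0.414,-7.586) [heading=225, move]
    -- iteration 2/3 --
    RT 135: heading 225 -> 90
    RT 135: heading 90 -> 315
    FD 2: (-0.414,-7.586) -> (1,-9) [heading=315, move]
    -- iteration 3/3 --
    RT 135: heading 315 -> 180
    RT 135: heading 180 -> 45
    FD 2: (1,-9) -> (2.414,-7.586) [heading=45, move]
  ]
]
RT 135: heading 45 -> 270
RT 180: heading 270 -> 90
RT 45: heading 90 -> 45
Final: pos=(2.414,-7.586), heading=45, 1 segment(s) drawn

Segment lengths:
  seg 1: (1,-9) -> (2.414,-7.586), length = 2
Total = 2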